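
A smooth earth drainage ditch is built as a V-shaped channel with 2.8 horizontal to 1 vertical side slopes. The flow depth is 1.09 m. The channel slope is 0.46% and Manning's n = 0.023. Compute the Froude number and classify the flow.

subcritical

For a triangular section with side slope z = 2.8: A = zy² = 2.8×1.09² = 3.327 m²; P = 2y√(1+z²) = 2×1.09×2.973 = 6.482 m.
Hydraulic radius R = A/P = 3.327/6.482 = 0.5132 m.
V = (1/n) R^(2/3) √S = (1/0.023) × 0.5132^(2/3) × √0.0046 = 1.89 m/s. Hydraulic depth D_h = A/T = 3.327/6.104 = 0.545 m.
Froude number Fr = V/√(g·D_h) = 1.89/√(9.81×0.545) = 0.818, which is less than 1, so the flow is subcritical.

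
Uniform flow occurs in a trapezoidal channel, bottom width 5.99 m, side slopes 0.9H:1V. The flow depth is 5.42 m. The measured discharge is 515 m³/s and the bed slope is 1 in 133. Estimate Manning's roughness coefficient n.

n = 0.02

With bottom width b = 5.99 m and side slope z = 0.9: A = (b + zy)y = (5.99 + 0.9×5.42)×5.42 = 58.9 m²; P = b + 2y√(1+z²) = 5.99 + 2×5.42×1.345 = 20.57 m.
Hydraulic radius R = A/P = 58.9/20.57 = 2.863 m.
Rearranging Manning's equation: n = (1/Q) A R^(2/3) S^(1/2) = (1/515) × 58.9 × 2.863^(2/3) × √0.007519 = 0.02.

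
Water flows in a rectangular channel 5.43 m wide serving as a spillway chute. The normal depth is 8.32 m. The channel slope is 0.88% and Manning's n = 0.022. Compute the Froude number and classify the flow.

Flow area A = b·y = 5.43 × 8.32 = 45.18 m². Wetted perimeter P = b + 2y = 5.43 + 2×8.32 = 22.07 m.
Hydraulic radius R = A/P = 45.18/22.07 = 2.047 m.
V = (1/n) R^(2/3) √S = (1/0.022) × 2.047^(2/3) × √0.0088 = 6.874 m/s. Hydraulic depth D_h = A/T = 45.18/5.43 = 8.32 m.
Froude number Fr = V/√(g·D_h) = 6.874/√(9.81×8.32) = 0.761, which is less than 1, so the flow is subcritical.

subcritical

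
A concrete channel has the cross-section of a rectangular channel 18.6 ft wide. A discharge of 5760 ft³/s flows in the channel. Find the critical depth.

For a rectangular channel, critical depth y_c = (q²/g)^(1/3) where q = Q/b = 5760/18.6 = 309.7 ft²/s.
So y_c = (309.7²/32.2)^(1/3) = 14.4 ft.

y_c = 14.4 ft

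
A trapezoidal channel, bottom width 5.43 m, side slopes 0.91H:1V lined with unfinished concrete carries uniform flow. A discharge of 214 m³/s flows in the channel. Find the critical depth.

y_c = 4.25 m

At critical depth, Q² T / (g A³) = 1, i.e. A³/T = Q²/g = 214²/9.81 = 4668.
At y = 3.07 m: A³/T = 1461 — low.
At y = 5.27 m: A³/T = 10420 — high.
At y = 4.25 m: A³/T = 4686 — matches.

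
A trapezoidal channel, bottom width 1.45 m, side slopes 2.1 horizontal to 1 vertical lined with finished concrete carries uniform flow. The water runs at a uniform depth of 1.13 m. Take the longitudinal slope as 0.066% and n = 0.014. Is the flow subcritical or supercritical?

subcritical

With bottom width b = 1.45 m and side slope z = 2.1: A = (b + zy)y = (1.45 + 2.1×1.13)×1.13 = 4.32 m²; P = b + 2y√(1+z²) = 1.45 + 2×1.13×2.326 = 6.707 m.
Hydraulic radius R = A/P = 4.32/6.707 = 0.6441 m.
V = (1/n) R^(2/3) √S = (1/0.014) × 0.6441^(2/3) × √0.00066 = 1.369 m/s. Hydraulic depth D_h = A/T = 4.32/6.196 = 0.6972 m.
Froude number Fr = V/√(g·D_h) = 1.369/√(9.81×0.6972) = 0.523, which is less than 1, so the flow is subcritical.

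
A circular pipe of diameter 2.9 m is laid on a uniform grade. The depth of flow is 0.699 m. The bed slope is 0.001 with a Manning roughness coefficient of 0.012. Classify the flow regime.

subcritical

For a circular section of diameter D = 2.9 m at depth y = 0.699 m, the central angle is θ = 2 arccos(1 − 2y/D) = 2.053 rad. Then A = (D²/8)(θ − sin θ) = 1.226 m² and P = Dθ/2 = 2.976 m.
Hydraulic radius R = A/P = 1.226/2.976 = 0.412 m.
V = (1/n) R^(2/3) √S = (1/0.012) × 0.412^(2/3) × √0.001 = 1.459 m/s. Hydraulic depth D_h = A/T = 1.226/2.481 = 0.4944 m.
Froude number Fr = V/√(g·D_h) = 1.459/√(9.81×0.4944) = 0.663, which is less than 1, so the flow is subcritical.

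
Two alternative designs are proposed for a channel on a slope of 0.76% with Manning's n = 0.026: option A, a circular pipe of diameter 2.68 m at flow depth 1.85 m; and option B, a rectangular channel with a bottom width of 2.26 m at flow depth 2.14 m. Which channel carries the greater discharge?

Channel A: For a circular section of diameter D = 2.68 m at depth y = 1.85 m, the central angle is θ = 2 arccos(1 − 2y/D) = 3.922 rad. Then A = (D²/8)(θ − sin θ) = 4.154 m² and P = Dθ/2 = 5.256 m. Hydraulic radius R = A/P = 4.154/5.256 = 0.7902 m. Q_A = (1/0.026)·4.154·0.7902^(2/3)·√0.0076 = 11.9 m³/s.
Channel B: Flow area A = b·y = 2.26 × 2.14 = 4.836 m². Wetted perimeter P = b + 2y = 2.26 + 2×2.14 = 6.54 m. Hydraulic radius R = A/P = 4.836/6.54 = 0.7395 m. Q_B = (1/0.026)·4.836·0.7395^(2/3)·√0.0076 = 13.26 m³/s.
Q_A = 11.9 m³/s vs Q_B = 13.26 m³/s, so channel B carries more.

channel B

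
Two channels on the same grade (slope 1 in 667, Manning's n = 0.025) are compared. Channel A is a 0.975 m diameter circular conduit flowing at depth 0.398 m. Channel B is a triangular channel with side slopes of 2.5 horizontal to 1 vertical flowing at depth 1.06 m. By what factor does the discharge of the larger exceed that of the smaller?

17.2

Channel A: For a circular section of diameter D = 0.975 m at depth y = 0.398 m, the central angle is θ = 2 arccos(1 − 2y/D) = 2.772 rad. Then A = (D²/8)(θ − sin θ) = 0.2865 m² and P = Dθ/2 = 1.352 m. Hydraulic radius R = A/P = 0.2865/1.352 = 0.212 m. Q_A = (1/0.025)·0.2865·0.212^(2/3)·√0.001499 = 0.1578 m³/s.
Channel B: For a triangular section with side slope z = 2.5: A = zy² = 2.5×1.06² = 2.809 m²; P = 2y√(1+z²) = 2×1.06×2.693 = 5.708 m. Hydraulic radius R = A/P = 2.809/5.708 = 0.4921 m. Q_B = (1/0.025)·2.809·0.4921^(2/3)·√0.001499 = 2.712 m³/s.
The larger discharge is 2.712 m³/s and the smaller is 0.1578 m³/s; the ratio is 17.2.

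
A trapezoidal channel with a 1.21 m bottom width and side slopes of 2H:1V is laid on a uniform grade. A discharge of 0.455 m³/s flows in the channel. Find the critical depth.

y_c = 0.215 m

At critical depth, Q² T / (g A³) = 1, i.e. A³/T = Q²/g = 0.455²/9.81 = 0.0211.
Trying y = 0.172 m: A³/T = 0.01006 — low.
Trying y = 0.215 m: A³/T = 0.02118 — matches.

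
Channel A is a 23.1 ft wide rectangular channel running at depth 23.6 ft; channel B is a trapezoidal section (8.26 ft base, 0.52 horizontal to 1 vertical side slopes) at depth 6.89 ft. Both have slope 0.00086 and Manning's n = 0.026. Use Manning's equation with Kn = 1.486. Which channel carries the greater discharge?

channel A

Channel A: Flow area A = b·y = 23.1 × 23.6 = 545.2 ft². Wetted perimeter P = b + 2y = 23.1 + 2×23.6 = 70.3 ft. Hydraulic radius R = A/P = 545.2/70.3 = 7.755 ft. Q_A = (1.486/0.026)·545.2·7.755^(2/3)·√0.00086 = 3580 ft³/s.
Channel B: With bottom width b = 8.26 ft and side slope z = 0.52: A = (b + zy)y = (8.26 + 0.52×6.89)×6.89 = 81.6 ft²; P = b + 2y√(1+z²) = 8.26 + 2×6.89×1.127 = 23.79 ft. Hydraulic radius R = A/P = 81.6/23.79 = 3.43 ft. Q_B = (1.486/0.026)·81.6·3.43^(2/3)·√0.00086 = 311 ft³/s.
Q_A = 3580 ft³/s vs Q_B = 311 ft³/s, so channel A carries more.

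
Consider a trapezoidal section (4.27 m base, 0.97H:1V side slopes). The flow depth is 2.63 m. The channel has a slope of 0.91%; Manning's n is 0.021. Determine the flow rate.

Q = 109 m³/s

With bottom width b = 4.27 m and side slope z = 0.97: A = (b + zy)y = (4.27 + 0.97×2.63)×2.63 = 17.94 m²; P = b + 2y√(1+z²) = 4.27 + 2×2.63×1.393 = 11.6 m.
Hydraulic radius R = A/P = 17.94/11.6 = 1.547 m.
Manning's equation: Q = (1/n) A R^(2/3) S^(1/2) = (1/0.021) × 17.94 × 1.547^(2/3) × 0.0091^(1/2) = 109 m³/s.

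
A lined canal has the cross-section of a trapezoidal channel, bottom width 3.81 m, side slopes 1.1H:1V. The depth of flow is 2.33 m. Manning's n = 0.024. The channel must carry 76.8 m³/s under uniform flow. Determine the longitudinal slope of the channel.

With bottom width b = 3.81 m and side slope z = 1.1: A = (b + zy)y = (3.81 + 1.1×2.33)×2.33 = 14.85 m²; P = b + 2y√(1+z²) = 3.81 + 2×2.33×1.487 = 10.74 m.
Hydraulic radius R = A/P = 14.85/10.74 = 1.383 m.
From Manning's equation, S = [nQ / (1 A R^(2/3))]² = [0.024 × 76.8 / (1 × 14.85 × 1.383^(2/3))]² = 0.01.

S = 0.01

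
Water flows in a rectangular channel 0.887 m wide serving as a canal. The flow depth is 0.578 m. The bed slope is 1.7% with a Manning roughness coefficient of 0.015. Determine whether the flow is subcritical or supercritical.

Flow area A = b·y = 0.887 × 0.578 = 0.5127 m². Wetted perimeter P = b + 2y = 0.887 + 2×0.578 = 2.043 m.
Hydraulic radius R = A/P = 0.5127/2.043 = 0.2509 m.
V = (1/n) R^(2/3) √S = (1/0.015) × 0.2509^(2/3) × √0.017 = 3.458 m/s. Hydraulic depth D_h = A/T = 0.5127/0.887 = 0.578 m.
Froude number Fr = V/√(g·D_h) = 3.458/√(9.81×0.578) = 1.45, which is greater than 1, so the flow is supercritical.

supercritical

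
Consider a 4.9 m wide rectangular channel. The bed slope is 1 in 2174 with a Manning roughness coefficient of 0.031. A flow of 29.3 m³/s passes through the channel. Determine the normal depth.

y_n = 5.98 m

Manning's equation rearranged: A R^(2/3) = nQ / (1·√S) = 0.031 × 29.3 / (√0.00046) = 42.35.
At y = 4.39 m: A R^(2/3) = 29.09 — short.
At y = 7.25 m: A R^(2/3) = 53.17 — over.
At y = 5.98 m: A R^(2/3) = 42.36 — close enough.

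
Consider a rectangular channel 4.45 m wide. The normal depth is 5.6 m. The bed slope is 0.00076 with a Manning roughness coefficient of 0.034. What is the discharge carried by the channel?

Q = 27.6 m³/s

Flow area A = b·y = 4.45 × 5.6 = 24.92 m². Wetted perimeter P = b + 2y = 4.45 + 2×5.6 = 15.65 m.
Hydraulic radius R = A/P = 24.92/15.65 = 1.592 m.
Manning's equation: Q = (1/n) A R^(2/3) S^(1/2) = (1/0.034) × 24.92 × 1.592^(2/3) × 0.00076^(1/2) = 27.6 m³/s.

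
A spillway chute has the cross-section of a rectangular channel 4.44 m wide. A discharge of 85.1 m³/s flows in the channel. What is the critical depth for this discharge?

y_c = 3.35 m

For a rectangular channel, critical depth y_c = (q²/g)^(1/3) where q = Q/b = 85.1/4.44 = 19.17 m²/s.
So y_c = (19.17²/9.81)^(1/3) = 3.35 m.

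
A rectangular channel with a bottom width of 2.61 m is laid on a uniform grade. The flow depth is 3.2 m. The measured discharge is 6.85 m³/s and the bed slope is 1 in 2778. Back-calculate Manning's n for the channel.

Flow area A = b·y = 2.61 × 3.2 = 8.352 m². Wetted perimeter P = b + 2y = 2.61 + 2×3.2 = 9.01 m.
Hydraulic radius R = A/P = 8.352/9.01 = 0.927 m.
Rearranging Manning's equation: n = (1/Q) A R^(2/3) S^(1/2) = (1/6.85) × 8.352 × 0.927^(2/3) × √0.00036 = 0.022.

n = 0.022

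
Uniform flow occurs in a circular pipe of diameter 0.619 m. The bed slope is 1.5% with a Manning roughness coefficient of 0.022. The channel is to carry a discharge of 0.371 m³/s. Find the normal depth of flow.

y_n = 0.407 m

Manning's equation rearranged: A R^(2/3) = nQ / (1·√S) = 0.022 × 0.371 / (√0.015) = 0.06664.
Trying y = 0.466 m: A R^(2/3) = 0.07944 — over.
Trying y = 0.344 m: A R^(2/3) = 0.05166 — short.
Trying y = 0.407 m: A R^(2/3) = 0.06669 — matches.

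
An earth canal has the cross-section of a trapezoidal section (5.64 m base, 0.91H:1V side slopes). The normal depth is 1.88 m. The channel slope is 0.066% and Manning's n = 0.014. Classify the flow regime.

subcritical

With bottom width b = 5.64 m and side slope z = 0.91: A = (b + zy)y = (5.64 + 0.91×1.88)×1.88 = 13.82 m²; P = b + 2y√(1+z²) = 5.64 + 2×1.88×1.352 = 10.72 m.
Hydraulic radius R = A/P = 13.82/10.72 = 1.289 m.
V = (1/n) R^(2/3) √S = (1/0.014) × 1.289^(2/3) × √0.00066 = 2.173 m/s. Hydraulic depth D_h = A/T = 13.82/9.062 = 1.525 m.
Froude number Fr = V/√(g·D_h) = 2.173/√(9.81×1.525) = 0.562, which is less than 1, so the flow is subcritical.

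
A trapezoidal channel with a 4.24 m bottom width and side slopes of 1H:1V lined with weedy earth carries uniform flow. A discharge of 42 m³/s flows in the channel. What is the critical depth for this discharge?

y_c = 1.85 m

At critical depth, Q² T / (g A³) = 1, i.e. A³/T = Q²/g = 42²/9.81 = 179.8.
Trying y = 1.56 m: A³/T = 100.6 — low.
Trying y = 1.85 m: A³/T = 180.1 — matches.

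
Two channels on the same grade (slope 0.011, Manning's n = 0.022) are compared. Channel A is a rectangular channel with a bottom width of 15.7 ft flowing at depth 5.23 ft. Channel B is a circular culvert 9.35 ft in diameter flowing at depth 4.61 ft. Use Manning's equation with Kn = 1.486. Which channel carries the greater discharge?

Channel A: Flow area A = b·y = 15.7 × 5.23 = 82.11 ft². Wetted perimeter P = b + 2y = 15.7 + 2×5.23 = 26.16 ft. Hydraulic radius R = A/P = 82.11/26.16 = 3.139 ft. Q_A = (1.486/0.022)·82.11·3.139^(2/3)·√0.011 = 1247 ft³/s.
Channel B: For a circular section of diameter D = 9.35 ft at depth y = 4.61 ft, the central angle is θ = 2 arccos(1 − 2y/D) = 3.114 rad. Then A = (D²/8)(θ − sin θ) = 33.72 ft² and P = Dθ/2 = 14.56 ft. Hydraulic radius R = A/P = 33.72/14.56 = 2.317 ft. Q_B = (1.486/0.022)·33.72·2.317^(2/3)·√0.011 = 418.3 ft³/s.
Q_A = 1247 ft³/s vs Q_B = 418.3 ft³/s, so channel A carries more.

channel A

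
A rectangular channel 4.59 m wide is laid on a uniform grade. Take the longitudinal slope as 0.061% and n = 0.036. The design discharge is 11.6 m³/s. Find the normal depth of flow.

y_n = 3.07 m

Manning's equation rearranged: A R^(2/3) = nQ / (1·√S) = 0.036 × 11.6 / (√0.00061) = 16.91.
Try y = 3.59 m: A R^(2/3) = 20.62 — high.
Try y = 2.26 m: A R^(2/3) = 11.31 — low.
Try y = 3.07 m: A R^(2/3) = 16.9 — close enough.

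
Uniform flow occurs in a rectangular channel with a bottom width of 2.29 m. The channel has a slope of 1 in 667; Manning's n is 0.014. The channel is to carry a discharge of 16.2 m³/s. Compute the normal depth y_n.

y_n = 2.91 m

Manning's equation rearranged: A R^(2/3) = nQ / (1·√S) = 0.014 × 16.2 / (√0.001499) = 5.857.
Try y = 3.47 m: A R^(2/3) = 7.191 — high.
Try y = 2.09 m: A R^(2/3) = 3.915 — low.
Try y = 2.91 m: A R^(2/3) = 5.846 — ≈ 5.857.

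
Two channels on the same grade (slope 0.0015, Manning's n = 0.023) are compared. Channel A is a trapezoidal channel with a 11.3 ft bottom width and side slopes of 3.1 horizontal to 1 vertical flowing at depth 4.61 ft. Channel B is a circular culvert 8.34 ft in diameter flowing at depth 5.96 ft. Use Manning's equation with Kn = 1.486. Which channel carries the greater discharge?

channel A

Channel A: With bottom width b = 11.3 ft and side slope z = 3.1: A = (b + zy)y = (11.3 + 3.1×4.61)×4.61 = 118 ft²; P = b + 2y√(1+z²) = 11.3 + 2×4.61×3.257 = 41.33 ft. Hydraulic radius R = A/P = 118/41.33 = 2.854 ft. Q_A = (1.486/0.023)·118·2.854^(2/3)·√0.0015 = 594 ft³/s.
Channel B: For a circular section of diameter D = 8.34 ft at depth y = 5.96 ft, the central angle is θ = 2 arccos(1 − 2y/D) = 4.029 rad. Then A = (D²/8)(θ − sin θ) = 41.77 ft² and P = Dθ/2 = 16.8 ft. Hydraulic radius R = A/P = 41.77/16.8 = 2.486 ft. Q_B = (1.486/0.023)·41.77·2.486^(2/3)·√0.0015 = 191.8 ft³/s.
Q_A = 594 ft³/s vs Q_B = 191.8 ft³/s, so channel A carries more.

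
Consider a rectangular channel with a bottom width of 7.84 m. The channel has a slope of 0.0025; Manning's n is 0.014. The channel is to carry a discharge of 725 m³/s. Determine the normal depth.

y_n = 12.5 m

Manning's equation rearranged: A R^(2/3) = nQ / (1·√S) = 0.014 × 725 / (√0.0025) = 203.
At y = 10.1 m: A R^(2/3) = 158.2 — low.
At y = 12.5 m: A R^(2/3) = 203.1 — matches.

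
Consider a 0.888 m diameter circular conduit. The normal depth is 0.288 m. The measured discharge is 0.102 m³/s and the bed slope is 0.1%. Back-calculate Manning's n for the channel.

n = 0.016

For a circular section of diameter D = 0.888 m at depth y = 0.288 m, the central angle is θ = 2 arccos(1 − 2y/D) = 2.424 rad. Then A = (D²/8)(θ − sin θ) = 0.174 m² and P = Dθ/2 = 1.076 m.
Hydraulic radius R = A/P = 0.174/1.076 = 0.1617 m.
Rearranging Manning's equation: n = (1/Q) A R^(2/3) S^(1/2) = (1/0.102) × 0.174 × 0.1617^(2/3) × √0.001 = 0.016.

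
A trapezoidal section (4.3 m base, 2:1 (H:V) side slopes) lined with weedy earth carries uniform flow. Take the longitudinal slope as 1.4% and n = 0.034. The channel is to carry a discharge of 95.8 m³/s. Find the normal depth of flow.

y_n = 2.38 m

Manning's equation rearranged: A R^(2/3) = nQ / (1·√S) = 0.034 × 95.8 / (√0.014) = 27.53.
Try y = 2.05 m: A R^(2/3) = 20.29 — low.
Try y = 2.95 m: A R^(2/3) = 43.2 — high.
Try y = 2.38 m: A R^(2/3) = 27.53 — close enough.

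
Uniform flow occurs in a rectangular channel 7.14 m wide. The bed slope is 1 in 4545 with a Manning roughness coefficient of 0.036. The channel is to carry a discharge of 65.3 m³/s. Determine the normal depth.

Manning's equation rearranged: A R^(2/3) = nQ / (1·√S) = 0.036 × 65.3 / (√0.00022) = 158.5.
Trying y = 8.83 m: A R^(2/3) = 117.4 — too small.
Trying y = 12.8 m: A R^(2/3) = 181.2 — too large.
Trying y = 11.4 m: A R^(2/3) = 158.6 — matches.

y_n = 11.4 m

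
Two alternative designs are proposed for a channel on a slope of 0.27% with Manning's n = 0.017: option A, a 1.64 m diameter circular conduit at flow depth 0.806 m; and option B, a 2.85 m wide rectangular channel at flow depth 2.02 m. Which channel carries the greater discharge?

channel B

Channel A: For a circular section of diameter D = 1.64 m at depth y = 0.806 m, the central angle is θ = 2 arccos(1 − 2y/D) = 3.107 rad. Then A = (D²/8)(θ − sin θ) = 1.033 m² and P = Dθ/2 = 2.548 m. Hydraulic radius R = A/P = 1.033/2.548 = 0.4055 m. Q_A = (1/0.017)·1.033·0.4055^(2/3)·√0.0027 = 1.73 m³/s.
Channel B: Flow area A = b·y = 2.85 × 2.02 = 5.757 m². Wetted perimeter P = b + 2y = 2.85 + 2×2.02 = 6.89 m. Hydraulic radius R = A/P = 5.757/6.89 = 0.8356 m. Q_B = (1/0.017)·5.757·0.8356^(2/3)·√0.0027 = 15.61 m³/s.
Q_A = 1.73 m³/s vs Q_B = 15.61 m³/s, so channel B carries more.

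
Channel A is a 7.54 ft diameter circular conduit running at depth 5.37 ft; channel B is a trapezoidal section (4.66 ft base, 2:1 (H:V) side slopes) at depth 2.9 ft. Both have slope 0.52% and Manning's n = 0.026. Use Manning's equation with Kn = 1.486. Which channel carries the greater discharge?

Channel A: For a circular section of diameter D = 7.54 ft at depth y = 5.37 ft, the central angle is θ = 2 arccos(1 − 2y/D) = 4.018 rad. Then A = (D²/8)(θ − sin θ) = 34.02 ft² and P = Dθ/2 = 15.15 ft. Hydraulic radius R = A/P = 34.02/15.15 = 2.246 ft. Q_A = (1.486/0.026)·34.02·2.246^(2/3)·√0.0052 = 240.4 ft³/s.
Channel B: With bottom width b = 4.66 ft and side slope z = 2: A = (b + zy)y = (4.66 + 2×2.9)×2.9 = 30.33 ft²; P = b + 2y√(1+z²) = 4.66 + 2×2.9×2.236 = 17.63 ft. Hydraulic radius R = A/P = 30.33/17.63 = 1.721 ft. Q_B = (1.486/0.026)·30.33·1.721^(2/3)·√0.0052 = 179.5 ft³/s.
Q_A = 240.4 ft³/s vs Q_B = 179.5 ft³/s, so channel A carries more.

channel A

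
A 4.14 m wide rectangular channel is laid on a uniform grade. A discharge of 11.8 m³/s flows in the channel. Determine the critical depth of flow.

y_c = 0.939 m

For a rectangular channel, critical depth y_c = (q²/g)^(1/3) where q = Q/b = 11.8/4.14 = 2.85 m²/s.
So y_c = (2.85²/9.81)^(1/3) = 0.939 m.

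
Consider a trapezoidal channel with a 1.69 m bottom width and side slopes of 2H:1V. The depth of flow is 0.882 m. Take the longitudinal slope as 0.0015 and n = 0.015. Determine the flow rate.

Q = 5.22 m³/s

With bottom width b = 1.69 m and side slope z = 2: A = (b + zy)y = (1.69 + 2×0.882)×0.882 = 3.046 m²; P = b + 2y√(1+z²) = 1.69 + 2×0.882×2.236 = 5.634 m.
Hydraulic radius R = A/P = 3.046/5.634 = 0.5407 m.
Manning's equation: Q = (1/n) A R^(2/3) S^(1/2) = (1/0.015) × 3.046 × 0.5407^(2/3) × 0.0015^(1/2) = 5.22 m³/s.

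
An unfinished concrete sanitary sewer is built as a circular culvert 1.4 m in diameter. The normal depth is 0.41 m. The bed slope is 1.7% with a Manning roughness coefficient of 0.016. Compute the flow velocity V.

For a circular section of diameter D = 1.4 m at depth y = 0.41 m, the central angle is θ = 2 arccos(1 − 2y/D) = 2.287 rad. Then A = (D²/8)(θ − sin θ) = 0.3756 m² and P = Dθ/2 = 1.601 m.
Hydraulic radius R = A/P = 0.3756/1.601 = 0.2346 m.
From Manning's equation, V = (1/n) R^(2/3) S^(1/2) = (1/0.016) × 0.2346^(2/3) × 0.017^(1/2) = 3.1 m/s.

V = 3.1 m/s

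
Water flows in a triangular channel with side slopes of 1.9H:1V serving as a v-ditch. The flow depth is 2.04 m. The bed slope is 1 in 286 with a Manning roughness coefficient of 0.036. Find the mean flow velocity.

For a triangular section with side slope z = 1.9: A = zy² = 1.9×2.04² = 7.907 m²; P = 2y√(1+z²) = 2×2.04×2.147 = 8.76 m.
Hydraulic radius R = A/P = 7.907/8.76 = 0.9026 m.
From Manning's equation, V = (1/n) R^(2/3) S^(1/2) = (1/0.036) × 0.9026^(2/3) × 0.003497^(1/2) = 1.53 m/s.

V = 1.53 m/s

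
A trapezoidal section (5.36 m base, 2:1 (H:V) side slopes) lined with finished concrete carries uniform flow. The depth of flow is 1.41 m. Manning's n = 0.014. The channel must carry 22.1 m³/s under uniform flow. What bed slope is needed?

S = 0.000731

With bottom width b = 5.36 m and side slope z = 2: A = (b + zy)y = (5.36 + 2×1.41)×1.41 = 11.53 m²; P = b + 2y√(1+z²) = 5.36 + 2×1.41×2.236 = 11.67 m.
Hydraulic radius R = A/P = 11.53/11.67 = 0.9887 m.
From Manning's equation, S = [nQ / (1 A R^(2/3))]² = [0.014 × 22.1 / (1 × 11.53 × 0.9887^(2/3))]² = 0.000731.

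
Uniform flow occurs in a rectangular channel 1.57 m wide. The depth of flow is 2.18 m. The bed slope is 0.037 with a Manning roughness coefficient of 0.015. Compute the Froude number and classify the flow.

supercritical

Flow area A = b·y = 1.57 × 2.18 = 3.423 m². Wetted perimeter P = b + 2y = 1.57 + 2×2.18 = 5.93 m.
Hydraulic radius R = A/P = 3.423/5.93 = 0.5772 m.
V = (1/n) R^(2/3) √S = (1/0.015) × 0.5772^(2/3) × √0.037 = 8.889 m/s. Hydraulic depth D_h = A/T = 3.423/1.57 = 2.18 m.
Froude number Fr = V/√(g·D_h) = 8.889/√(9.81×2.18) = 1.92, which is greater than 1, so the flow is supercritical.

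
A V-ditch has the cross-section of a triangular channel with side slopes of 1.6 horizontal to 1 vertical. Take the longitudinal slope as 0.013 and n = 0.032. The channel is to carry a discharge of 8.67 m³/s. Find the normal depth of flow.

Manning's equation rearranged: A R^(2/3) = nQ / (1·√S) = 0.032 × 8.67 / (√0.013) = 2.433.
At y = 1.17 m: A R^(2/3) = 1.373 — low.
At y = 1.65 m: A R^(2/3) = 3.433 — high.
At y = 1.45 m: A R^(2/3) = 2.432 — matches.

y_n = 1.45 m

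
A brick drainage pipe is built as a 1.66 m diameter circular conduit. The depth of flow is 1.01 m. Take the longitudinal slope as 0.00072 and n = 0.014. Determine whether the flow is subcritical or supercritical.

subcritical

For a circular section of diameter D = 1.66 m at depth y = 1.01 m, the central angle is θ = 2 arccos(1 − 2y/D) = 3.579 rad. Then A = (D²/8)(θ − sin θ) = 1.379 m² and P = Dθ/2 = 2.97 m.
Hydraulic radius R = A/P = 1.379/2.97 = 0.4641 m.
V = (1/n) R^(2/3) √S = (1/0.014) × 0.4641^(2/3) × √0.00072 = 1.149 m/s. Hydraulic depth D_h = A/T = 1.379/1.62 = 0.8507 m.
Froude number Fr = V/√(g·D_h) = 1.149/√(9.81×0.8507) = 0.398, which is less than 1, so the flow is subcritical.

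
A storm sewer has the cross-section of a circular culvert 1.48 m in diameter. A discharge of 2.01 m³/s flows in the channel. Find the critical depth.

At critical depth, Q² T / (g A³) = 1, i.e. A³/T = Q²/g = 2.01²/9.81 = 0.4118.
At y = 0.541 m: A³/T = 0.1294 — short.
At y = 0.732 m: A³/T = 0.4125 — close enough.

y_c = 0.732 m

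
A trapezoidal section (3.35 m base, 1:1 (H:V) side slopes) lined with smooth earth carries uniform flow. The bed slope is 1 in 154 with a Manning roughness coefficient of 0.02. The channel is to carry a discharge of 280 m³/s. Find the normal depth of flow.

y_n = 4.84 m

Manning's equation rearranged: A R^(2/3) = nQ / (1·√S) = 0.02 × 280 / (√0.006494) = 69.49.
Trying y = 5.32 m: A R^(2/3) = 85.12 — high.
Trying y = 3.5 m: A R^(2/3) = 35.6 — low.
Trying y = 4.84 m: A R^(2/3) = 69.59 — matches.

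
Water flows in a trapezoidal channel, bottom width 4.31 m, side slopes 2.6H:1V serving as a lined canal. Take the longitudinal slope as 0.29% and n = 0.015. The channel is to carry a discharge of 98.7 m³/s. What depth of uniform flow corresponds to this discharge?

y_n = 2.23 m

Manning's equation rearranged: A R^(2/3) = nQ / (1·√S) = 0.015 × 98.7 / (√0.0029) = 27.49.
Trying y = 1.52 m: A R^(2/3) = 12.41 — too small.
Trying y = 2.74 m: A R^(2/3) = 42.87 — too large.
Trying y = 2.23 m: A R^(2/3) = 27.49 — matches.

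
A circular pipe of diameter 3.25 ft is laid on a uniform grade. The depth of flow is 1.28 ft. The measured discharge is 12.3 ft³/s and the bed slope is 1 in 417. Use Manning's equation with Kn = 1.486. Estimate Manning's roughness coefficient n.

n = 0.014

For a circular section of diameter D = 3.25 ft at depth y = 1.28 ft, the central angle is θ = 2 arccos(1 − 2y/D) = 2.714 rad. Then A = (D²/8)(θ − sin θ) = 3.035 ft² and P = Dθ/2 = 4.41 ft.
Hydraulic radius R = A/P = 3.035/4.41 = 0.6883 ft.
Rearranging Manning's equation: n = (1.486/Q) A R^(2/3) S^(1/2) = (1.486/12.3) × 3.035 × 0.6883^(2/3) × √0.002398 = 0.014.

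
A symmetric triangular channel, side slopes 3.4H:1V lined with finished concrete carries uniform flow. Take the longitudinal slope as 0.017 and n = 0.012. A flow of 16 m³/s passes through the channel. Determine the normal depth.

Manning's equation rearranged: A R^(2/3) = nQ / (1·√S) = 0.012 × 16 / (√0.017) = 1.473.
Trying y = 0.713 m: A R^(2/3) = 0.8453 — short.
Trying y = 1.09 m: A R^(2/3) = 2.622 — over.
Trying y = 0.878 m: A R^(2/3) = 1.473 — close enough.

y_n = 0.878 m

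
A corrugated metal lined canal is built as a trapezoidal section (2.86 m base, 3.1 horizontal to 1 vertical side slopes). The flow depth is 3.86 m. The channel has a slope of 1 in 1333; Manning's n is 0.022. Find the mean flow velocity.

V = 2 m/s

With bottom width b = 2.86 m and side slope z = 3.1: A = (b + zy)y = (2.86 + 3.1×3.86)×3.86 = 57.23 m²; P = b + 2y√(1+z²) = 2.86 + 2×3.86×3.257 = 28.01 m.
Hydraulic radius R = A/P = 57.23/28.01 = 2.043 m.
From Manning's equation, V = (1/n) R^(2/3) S^(1/2) = (1/0.022) × 2.043^(2/3) × 0.0007502^(1/2) = 2 m/s.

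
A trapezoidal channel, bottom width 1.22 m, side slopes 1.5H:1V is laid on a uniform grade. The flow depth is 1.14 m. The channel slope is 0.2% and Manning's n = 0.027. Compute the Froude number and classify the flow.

With bottom width b = 1.22 m and side slope z = 1.5: A = (b + zy)y = (1.22 + 1.5×1.14)×1.14 = 3.34 m²; P = b + 2y√(1+z²) = 1.22 + 2×1.14×1.803 = 5.33 m.
Hydraulic radius R = A/P = 3.34/5.33 = 0.6266 m.
V = (1/n) R^(2/3) √S = (1/0.027) × 0.6266^(2/3) × √0.002 = 1.213 m/s. Hydraulic depth D_h = A/T = 3.34/4.64 = 0.7199 m.
Froude number Fr = V/√(g·D_h) = 1.213/√(9.81×0.7199) = 0.456, which is less than 1, so the flow is subcritical.

subcritical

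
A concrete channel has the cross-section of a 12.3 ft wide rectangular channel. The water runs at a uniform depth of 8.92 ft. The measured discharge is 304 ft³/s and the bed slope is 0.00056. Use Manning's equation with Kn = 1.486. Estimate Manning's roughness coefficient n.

n = 0.03

Flow area A = b·y = 12.3 × 8.92 = 109.7 ft². Wetted perimeter P = b + 2y = 12.3 + 2×8.92 = 30.14 ft.
Hydraulic radius R = A/P = 109.7/30.14 = 3.64 ft.
Rearranging Manning's equation: n = (1.486/Q) A R^(2/3) S^(1/2) = (1.486/304) × 109.7 × 3.64^(2/3) × √0.00056 = 0.03.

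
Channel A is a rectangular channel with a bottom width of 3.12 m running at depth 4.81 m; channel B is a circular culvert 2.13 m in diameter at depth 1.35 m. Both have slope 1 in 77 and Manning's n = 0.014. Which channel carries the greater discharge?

Channel A: Flow area A = b·y = 3.12 × 4.81 = 15.01 m². Wetted perimeter P = b + 2y = 3.12 + 2×4.81 = 12.74 m. Hydraulic radius R = A/P = 15.01/12.74 = 1.178 m. Q_A = (1/0.014)·15.01·1.178^(2/3)·√0.01299 = 136.3 m³/s.
Channel B: For a circular section of diameter D = 2.13 m at depth y = 1.35 m, the central angle is θ = 2 arccos(1 − 2y/D) = 3.683 rad. Then A = (D²/8)(θ − sin θ) = 2.381 m² and P = Dθ/2 = 3.923 m. Hydraulic radius R = A/P = 2.381/3.923 = 0.6071 m. Q_B = (1/0.014)·2.381·0.6071^(2/3)·√0.01299 = 13.9 m³/s.
Q_A = 136.3 m³/s vs Q_B = 13.9 m³/s, so channel A carries more.

channel A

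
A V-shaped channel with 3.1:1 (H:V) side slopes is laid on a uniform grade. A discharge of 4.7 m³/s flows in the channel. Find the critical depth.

y_c = 0.859 m

At critical depth, Q² T / (g A³) = 1, i.e. A³/T = Q²/g = 4.7²/9.81 = 2.252.
Try y = 0.679 m: A³/T = 0.6935 — short.
Try y = 0.973 m: A³/T = 4.19 — over.
Try y = 0.859 m: A³/T = 2.247 — close enough.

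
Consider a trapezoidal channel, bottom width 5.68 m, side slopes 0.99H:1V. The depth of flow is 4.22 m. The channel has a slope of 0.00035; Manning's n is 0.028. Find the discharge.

Q = 49.4 m³/s

With bottom width b = 5.68 m and side slope z = 0.99: A = (b + zy)y = (5.68 + 0.99×4.22)×4.22 = 41.6 m²; P = b + 2y√(1+z²) = 5.68 + 2×4.22×1.407 = 17.56 m.
Hydraulic radius R = A/P = 41.6/17.56 = 2.369 m.
Manning's equation: Q = (1/n) A R^(2/3) S^(1/2) = (1/0.028) × 41.6 × 2.369^(2/3) × 0.00035^(1/2) = 49.4 m³/s.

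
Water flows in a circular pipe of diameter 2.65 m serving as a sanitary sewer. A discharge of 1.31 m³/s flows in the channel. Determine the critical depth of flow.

y_c = 0.495 m

At critical depth, Q² T / (g A³) = 1, i.e. A³/T = Q²/g = 1.31²/9.81 = 0.1749.
Try y = 0.441 m: A³/T = 0.111 — too small.
Try y = 0.581 m: A³/T = 0.3273 — too large.
Try y = 0.495 m: A³/T = 0.1748 — ≈ 0.1749.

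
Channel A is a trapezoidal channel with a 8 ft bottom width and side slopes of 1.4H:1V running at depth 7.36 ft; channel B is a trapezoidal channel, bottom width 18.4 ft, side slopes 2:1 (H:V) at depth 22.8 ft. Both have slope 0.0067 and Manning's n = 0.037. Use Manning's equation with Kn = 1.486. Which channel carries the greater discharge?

Channel A: With bottom width b = 8 ft and side slope z = 1.4: A = (b + zy)y = (8 + 1.4×7.36)×7.36 = 134.7 ft²; P = b + 2y√(1+z²) = 8 + 2×7.36×1.72 = 33.33 ft. Hydraulic radius R = A/P = 134.7/33.33 = 4.043 ft. Q_A = (1.486/0.037)·134.7·4.043^(2/3)·√0.0067 = 1124 ft³/s.
Channel B: With bottom width b = 18.4 ft and side slope z = 2: A = (b + zy)y = (18.4 + 2×22.8)×22.8 = 1459 ft²; P = b + 2y√(1+z²) = 18.4 + 2×22.8×2.236 = 120.4 ft. Hydraulic radius R = A/P = 1459/120.4 = 12.12 ft. Q_B = (1.486/0.037)·1459·12.12^(2/3)·√0.0067 = 25320 ft³/s.
Q_A = 1124 ft³/s vs Q_B = 25320 ft³/s, so channel B carries more.

channel B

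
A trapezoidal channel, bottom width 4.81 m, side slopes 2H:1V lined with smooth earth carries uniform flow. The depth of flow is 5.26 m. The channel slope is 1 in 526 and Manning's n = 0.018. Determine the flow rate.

With bottom width b = 4.81 m and side slope z = 2: A = (b + zy)y = (4.81 + 2×5.26)×5.26 = 80.64 m²; P = b + 2y√(1+z²) = 4.81 + 2×5.26×2.236 = 28.33 m.
Hydraulic radius R = A/P = 80.64/28.33 = 2.846 m.
Manning's equation: Q = (1/n) A R^(2/3) S^(1/2) = (1/0.018) × 80.64 × 2.846^(2/3) × 0.001901^(1/2) = 392 m³/s.

Q = 392 m³/s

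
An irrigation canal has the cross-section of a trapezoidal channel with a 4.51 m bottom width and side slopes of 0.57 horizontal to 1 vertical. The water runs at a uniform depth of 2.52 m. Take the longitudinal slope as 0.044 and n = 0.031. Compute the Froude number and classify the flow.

With bottom width b = 4.51 m and side slope z = 0.57: A = (b + zy)y = (4.51 + 0.57×2.52)×2.52 = 14.98 m²; P = b + 2y√(1+z²) = 4.51 + 2×2.52×1.151 = 10.31 m.
Hydraulic radius R = A/P = 14.98/10.31 = 1.453 m.
V = (1/n) R^(2/3) √S = (1/0.031) × 1.453^(2/3) × √0.044 = 8.681 m/s. Hydraulic depth D_h = A/T = 14.98/7.383 = 2.03 m.
Froude number Fr = V/√(g·D_h) = 8.681/√(9.81×2.03) = 1.95, which is greater than 1, so the flow is supercritical.

supercritical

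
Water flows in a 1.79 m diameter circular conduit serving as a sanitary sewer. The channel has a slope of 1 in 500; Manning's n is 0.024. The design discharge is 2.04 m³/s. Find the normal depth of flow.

Manning's equation rearranged: A R^(2/3) = nQ / (1·√S) = 0.024 × 2.04 / (√0.002) = 1.095.
At y = 1.43 m: A R^(2/3) = 1.437 — too large.
At y = 0.849 m: A R^(2/3) = 0.6724 — too small.
At y = 1.15 m: A R^(2/3) = 1.095 — matches.

y_n = 1.15 m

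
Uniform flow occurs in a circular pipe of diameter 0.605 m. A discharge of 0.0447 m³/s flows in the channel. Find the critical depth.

At critical depth, Q² T / (g A³) = 1, i.e. A³/T = Q²/g = 0.0447²/9.81 = 0.0002037.
Try y = 0.107 m: A³/T = 0.00008746 — low.
Try y = 0.161 m: A³/T = 0.0004321 — high.
Try y = 0.133 m: A³/T = 0.0002051 — matches.

y_c = 0.133 m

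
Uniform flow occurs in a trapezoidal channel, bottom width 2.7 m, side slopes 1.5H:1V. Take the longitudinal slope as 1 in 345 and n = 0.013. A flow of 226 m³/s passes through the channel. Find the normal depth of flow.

Manning's equation rearranged: A R^(2/3) = nQ / (1·√S) = 0.013 × 226 / (√0.002899) = 54.57.
Trying y = 4.31 m: A R^(2/3) = 66.12 — too large.
Trying y = 3.96 m: A R^(2/3) = 54.59 — ≈ 54.57.

y_n = 3.96 m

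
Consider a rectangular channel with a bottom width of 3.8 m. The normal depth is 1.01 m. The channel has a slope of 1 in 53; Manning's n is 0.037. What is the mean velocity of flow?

Flow area A = b·y = 3.8 × 1.01 = 3.838 m². Wetted perimeter P = b + 2y = 3.8 + 2×1.01 = 5.82 m.
Hydraulic radius R = A/P = 3.838/5.82 = 0.6595 m.
From Manning's equation, V = (1/n) R^(2/3) S^(1/2) = (1/0.037) × 0.6595^(2/3) × 0.01887^(1/2) = 2.81 m/s.

V = 2.81 m/s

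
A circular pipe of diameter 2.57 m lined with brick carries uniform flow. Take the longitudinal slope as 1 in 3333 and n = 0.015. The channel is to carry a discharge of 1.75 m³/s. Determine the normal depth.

Manning's equation rearranged: A R^(2/3) = nQ / (1·√S) = 0.015 × 1.75 / (√0.0003) = 1.515.
Trying y = 0.784 m: A R^(2/3) = 0.7813 — too small.
Trying y = 1.23 m: A R^(2/3) = 1.792 — too large.
Trying y = 1.12 m: A R^(2/3) = 1.52 — ≈ 1.515.

y_n = 1.12 m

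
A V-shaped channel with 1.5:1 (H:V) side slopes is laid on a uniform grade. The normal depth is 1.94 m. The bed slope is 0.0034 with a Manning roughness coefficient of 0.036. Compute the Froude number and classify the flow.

For a triangular section with side slope z = 1.5: A = zy² = 1.5×1.94² = 5.645 m²; P = 2y√(1+z²) = 2×1.94×1.803 = 6.995 m.
Hydraulic radius R = A/P = 5.645/6.995 = 0.8071 m.
V = (1/n) R^(2/3) √S = (1/0.036) × 0.8071^(2/3) × √0.0034 = 1.404 m/s. Hydraulic depth D_h = A/T = 5.645/5.82 = 0.97 m.
Froude number Fr = V/√(g·D_h) = 1.404/√(9.81×0.97) = 0.455, which is less than 1, so the flow is subcritical.

subcritical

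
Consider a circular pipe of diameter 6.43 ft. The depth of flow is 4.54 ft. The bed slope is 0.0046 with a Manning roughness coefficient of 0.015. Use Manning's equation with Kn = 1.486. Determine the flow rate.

For a circular section of diameter D = 6.43 ft at depth y = 4.54 ft, the central angle is θ = 2 arccos(1 − 2y/D) = 3.991 rad. Then A = (D²/8)(θ − sin θ) = 24.51 ft² and P = Dθ/2 = 12.83 ft.
Hydraulic radius R = A/P = 24.51/12.83 = 1.91 ft.
Manning's equation: Q = (1.486/n) A R^(2/3) S^(1/2) = (1.486/0.015) × 24.51 × 1.91^(2/3) × 0.0046^(1/2) = 253 ft³/s.

Q = 253 ft³/s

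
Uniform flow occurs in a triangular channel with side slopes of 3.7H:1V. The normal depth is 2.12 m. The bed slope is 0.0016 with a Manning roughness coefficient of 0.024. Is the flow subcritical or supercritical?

subcritical

For a triangular section with side slope z = 3.7: A = zy² = 3.7×2.12² = 16.63 m²; P = 2y√(1+z²) = 2×2.12×3.833 = 16.25 m.
Hydraulic radius R = A/P = 16.63/16.25 = 1.023 m.
V = (1/n) R^(2/3) √S = (1/0.024) × 1.023^(2/3) × √0.0016 = 1.692 m/s. Hydraulic depth D_h = A/T = 16.63/15.69 = 1.06 m.
Froude number Fr = V/√(g·D_h) = 1.692/√(9.81×1.06) = 0.525, which is less than 1, so the flow is subcritical.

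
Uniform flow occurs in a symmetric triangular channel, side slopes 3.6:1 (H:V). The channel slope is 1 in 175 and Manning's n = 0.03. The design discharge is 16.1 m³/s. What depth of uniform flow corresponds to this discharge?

y_n = 1.49 m

Manning's equation rearranged: A R^(2/3) = nQ / (1·√S) = 0.03 × 16.1 / (√0.005714) = 6.389.
Try y = 1.63 m: A R^(2/3) = 8.141 — over.
Try y = 1.26 m: A R^(2/3) = 4.097 — short.
Try y = 1.49 m: A R^(2/3) = 6.407 — ≈ 6.389.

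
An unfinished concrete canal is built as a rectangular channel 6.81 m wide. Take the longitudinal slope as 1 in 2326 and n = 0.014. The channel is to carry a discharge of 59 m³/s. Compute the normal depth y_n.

y_n = 3.92 m

Manning's equation rearranged: A R^(2/3) = nQ / (1·√S) = 0.014 × 59 / (√0.0004299) = 39.84.
Try y = 3.44 m: A R^(2/3) = 33.52 — low.
Try y = 4.34 m: A R^(2/3) = 45.47 — high.
Try y = 3.92 m: A R^(2/3) = 39.83 — matches.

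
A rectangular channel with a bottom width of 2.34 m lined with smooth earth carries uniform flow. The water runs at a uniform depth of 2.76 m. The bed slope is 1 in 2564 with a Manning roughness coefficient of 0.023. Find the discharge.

Q = 4.86 m³/s

Flow area A = b·y = 2.34 × 2.76 = 6.458 m². Wetted perimeter P = b + 2y = 2.34 + 2×2.76 = 7.86 m.
Hydraulic radius R = A/P = 6.458/7.86 = 0.8217 m.
Manning's equation: Q = (1/n) A R^(2/3) S^(1/2) = (1/0.023) × 6.458 × 0.8217^(2/3) × 0.00039^(1/2) = 4.86 m³/s.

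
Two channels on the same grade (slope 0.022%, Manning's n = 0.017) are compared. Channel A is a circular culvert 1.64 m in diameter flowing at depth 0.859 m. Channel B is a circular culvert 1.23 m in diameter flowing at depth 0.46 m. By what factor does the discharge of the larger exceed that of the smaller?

Channel A: For a circular section of diameter D = 1.64 m at depth y = 0.859 m, the central angle is θ = 2 arccos(1 − 2y/D) = 3.237 rad. Then A = (D²/8)(θ − sin θ) = 1.12 m² and P = Dθ/2 = 2.654 m. Hydraulic radius R = A/P = 1.12/2.654 = 0.422 m. Q_A = (1/0.017)·1.12·0.422^(2/3)·√0.00022 = 0.5499 m³/s.
Channel B: For a circular section of diameter D = 1.23 m at depth y = 0.46 m, the central angle is θ = 2 arccos(1 − 2y/D) = 2.632 rad. Then A = (D²/8)(θ − sin θ) = 0.4055 m² and P = Dθ/2 = 1.619 m. Hydraulic radius R = A/P = 0.4055/1.619 = 0.2505 m. Q_B = (1/0.017)·0.4055·0.2505^(2/3)·√0.00022 = 0.1406 m³/s.
The larger discharge is 0.5499 m³/s and the smaller is 0.1406 m³/s; the ratio is 3.91.

3.91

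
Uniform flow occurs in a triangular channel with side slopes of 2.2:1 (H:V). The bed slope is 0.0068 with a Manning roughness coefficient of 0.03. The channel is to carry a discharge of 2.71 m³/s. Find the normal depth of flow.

y_n = 0.901 m

Manning's equation rearranged: A R^(2/3) = nQ / (1·√S) = 0.03 × 2.71 / (√0.0068) = 0.9859.
Trying y = 1 m: A R^(2/3) = 1.302 — over.
Trying y = 0.731 m: A R^(2/3) = 0.5645 — short.
Trying y = 0.901 m: A R^(2/3) = 0.9859 — close enough.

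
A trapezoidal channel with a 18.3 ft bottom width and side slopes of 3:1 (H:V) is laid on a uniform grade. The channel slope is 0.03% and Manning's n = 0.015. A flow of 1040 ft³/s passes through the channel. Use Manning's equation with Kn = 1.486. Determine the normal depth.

Manning's equation rearranged: A R^(2/3) = nQ / (1.486·√S) = 0.015 × 1040 / (1.486 × √0.0003) = 606.1.
Try y = 4.48 ft: A R^(2/3) = 299 — short.
Try y = 7.35 ft: A R^(2/3) = 817.6 — over.
Try y = 6.36 ft: A R^(2/3) = 605.3 — matches.

y_n = 6.36 ft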